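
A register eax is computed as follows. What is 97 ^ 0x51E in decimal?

1407

97 = 00001100001
0x51E = 10100011110
XOR → 10101111111 = 1407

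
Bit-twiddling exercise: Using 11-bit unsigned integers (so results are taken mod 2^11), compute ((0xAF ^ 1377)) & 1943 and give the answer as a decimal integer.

1414

0xAF = 00010101111
1377 = 10101100001
→ ^ → 10111001110 = 1486
1943 = 11110010111
→ & → 10110000110 = 1414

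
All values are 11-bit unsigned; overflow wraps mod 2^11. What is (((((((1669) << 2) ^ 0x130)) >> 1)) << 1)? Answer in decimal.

804

1669 = 11010000101
→ << 2 (mod 2^11) → 01000010100 = 532
0x130 = 00100110000
→ ^ → 01100100100 = 804
→ >> 1 → 00110010010 = 402
→ << 1 (mod 2^11) → 01100100100 = 804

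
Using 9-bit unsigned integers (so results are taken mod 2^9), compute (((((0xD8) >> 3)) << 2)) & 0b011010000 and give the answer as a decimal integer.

0xD8 = 011011000
→ >> 3 → 000011011 = 27
→ << 2 (mod 2^9) → 001101100 = 108
0b011010000 = 011010000
→ & → 001000000 = 64

64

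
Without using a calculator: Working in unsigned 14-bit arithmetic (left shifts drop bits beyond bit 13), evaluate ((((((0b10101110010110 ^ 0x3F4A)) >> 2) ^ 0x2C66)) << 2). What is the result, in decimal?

0b10101110010110 = 10101110010110
0x3F4A = 11111101001010
→ ^ → 01010011011100 = 5340
→ >> 2 → 00010100110111 = 1335
0x2C66 = 10110001100110
→ ^ → 10100101010001 = 10577
→ << 2 (mod 2^14) → 10010101000100 = 9540

9540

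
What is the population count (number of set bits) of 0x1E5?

6

0x1E5 = 111100101
Count the 1s: 1 + 1 + 1 + 1 + 1 + 1 = 6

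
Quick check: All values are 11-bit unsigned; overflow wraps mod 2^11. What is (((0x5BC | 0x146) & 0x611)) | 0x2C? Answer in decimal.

0x5BC = 10110111100
0x146 = 00101000110
→ | → 10111111110 = 1534
0x611 = 11000010001
→ & → 10000010000 = 1040
0x2C = 00000101100
→ | → 10000111100 = 1084

1084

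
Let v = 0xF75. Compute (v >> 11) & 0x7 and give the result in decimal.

1

v = 00111101110101
Shift right by 11: 001
Mask low 3 bits: 001 = 1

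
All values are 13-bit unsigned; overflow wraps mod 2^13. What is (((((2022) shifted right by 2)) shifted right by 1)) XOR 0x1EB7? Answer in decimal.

2022 = 0011111100110
→ shifted right by 2 → 0000111111001 = 505
→ shifted right by 1 → 0000011111100 = 252
0x1EB7 = 1111010110111
→ XOR → 1111001001011 = 7755

7755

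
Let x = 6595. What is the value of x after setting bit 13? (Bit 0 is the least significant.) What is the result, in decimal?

14787

x = 01100111000011
bit 13 is currently 0; set it via x | (1 << 13) = x | 8192
→ 11100111000011 = 14787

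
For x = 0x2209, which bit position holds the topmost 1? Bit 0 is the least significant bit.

0x2209 = 10001000001001
The topmost 1 is at position 13 (since 2^13 = 8192 ≤ 8713 < 16384).

13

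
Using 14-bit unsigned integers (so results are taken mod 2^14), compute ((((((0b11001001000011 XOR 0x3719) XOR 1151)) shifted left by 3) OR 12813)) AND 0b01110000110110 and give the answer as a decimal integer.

6180

0b11001001000011 = 11001001000011
0x3719 = 11011100011001
→ XOR → 00010101011010 = 1370
1151 = 00010001111111
→ XOR → 00000100100101 = 293
→ shifted left by 3 (mod 2^14) → 00100100101000 = 2344
12813 = 11001000001101
→ OR → 11101100101101 = 15149
0b01110000110110 = 01110000110110
→ AND → 01100000100100 = 6180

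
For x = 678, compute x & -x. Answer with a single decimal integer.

x = 1010100110 = 678
-x (two's complement) = …0101011010
AND   = 0000000010 = 2
(x & -x isolates the lowest set bit of x.)

2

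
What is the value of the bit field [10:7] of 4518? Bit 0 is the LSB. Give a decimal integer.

3

v = 1000110100110
Shift right by 7: 100011
Mask low 4 bits: 0011 = 3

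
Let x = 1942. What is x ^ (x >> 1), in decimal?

1117

x = 11110010110 = 1942
x>>1 = 01111001011
XOR  = 10001011101 = 1117
(x ^ (x >> 1) gives the standard binary-reflected Gray code of x.)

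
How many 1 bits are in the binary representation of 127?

127 = 1111111
Count the 1s: 1 + 1 + 1 + 1 + 1 + 1 + 1 = 7

7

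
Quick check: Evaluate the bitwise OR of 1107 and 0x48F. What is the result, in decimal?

1107 = 10001010011
0x48F = 10010001111
 OR → 10011011111 = 1247

1247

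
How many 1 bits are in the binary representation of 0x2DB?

7

0x2DB = 1011011011
Count the 1s: 1 + 1 + 1 + 1 + 1 + 1 + 1 = 7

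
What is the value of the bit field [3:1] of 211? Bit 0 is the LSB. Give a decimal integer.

1

v = 000011010011
Shift right by 1: 00001101001
Mask low 3 bits: 001 = 1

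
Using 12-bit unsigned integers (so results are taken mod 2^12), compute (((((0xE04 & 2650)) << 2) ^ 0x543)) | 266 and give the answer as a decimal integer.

0xE04 = 111000000100
2650 = 101001011010
→ & → 101000000000 = 2560
→ << 2 (mod 2^12) → 100000000000 = 2048
0x543 = 010101000011
→ ^ → 110101000011 = 3395
266 = 000100001010
→ | → 110101001011 = 3403

3403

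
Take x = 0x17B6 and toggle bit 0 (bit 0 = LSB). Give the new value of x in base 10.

x = 1011110110110
bit 0 is currently 0; toggle it via x ^ (1 << 0) = x ^ 1
→ 1011110110111 = 6071

6071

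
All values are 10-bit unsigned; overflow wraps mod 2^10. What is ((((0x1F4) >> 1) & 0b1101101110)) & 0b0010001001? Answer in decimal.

0x1F4 = 0111110100
→ >> 1 → 0011111010 = 250
0b1101101110 = 1101101110
→ & → 0001101010 = 106
0b0010001001 = 0010001001
→ & → 0000001000 = 8

8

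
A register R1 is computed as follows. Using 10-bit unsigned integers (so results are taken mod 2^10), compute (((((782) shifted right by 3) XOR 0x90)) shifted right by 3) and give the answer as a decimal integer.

30

782 = 1100001110
→ shifted right by 3 → 0001100001 = 97
0x90 = 0010010000
→ XOR → 0011110001 = 241
→ shifted right by 3 → 0000011110 = 30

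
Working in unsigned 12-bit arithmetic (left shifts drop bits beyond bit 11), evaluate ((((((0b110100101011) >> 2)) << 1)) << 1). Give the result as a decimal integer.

3368

0b110100101011 = 110100101011
→ >> 2 → 001101001010 = 842
→ << 1 (mod 2^12) → 011010010100 = 1684
→ << 1 (mod 2^12) → 110100101000 = 3368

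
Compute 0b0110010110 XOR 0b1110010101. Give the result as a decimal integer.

515

a = 0110010110
b = 1110010101
XOR → 1000000011 = 515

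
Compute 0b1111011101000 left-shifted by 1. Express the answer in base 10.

15824

x = 01111011101000
shift left by 1 → 11110111010000 = 15824
(equivalently, 7912 × 2^1 = 7912 × 2)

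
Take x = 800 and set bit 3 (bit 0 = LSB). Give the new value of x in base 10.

808

x = 1100100000
bit 3 is currently 0; set it via x | (1 << 3) = x | 8
→ 1100101000 = 808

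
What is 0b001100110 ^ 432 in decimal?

470

a = 001100110
432 = 110110000
XOR → 111010110 = 470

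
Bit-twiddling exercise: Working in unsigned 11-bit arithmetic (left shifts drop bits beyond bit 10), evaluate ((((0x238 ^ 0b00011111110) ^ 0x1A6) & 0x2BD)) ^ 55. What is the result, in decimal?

535

0x238 = 01000111000
0b00011111110 = 00011111110
→ ^ → 01011000110 = 710
0x1A6 = 00110100110
→ ^ → 01101100000 = 864
0x2BD = 01010111101
→ & → 01000100000 = 544
55 = 00000110111
→ ^ → 01000010111 = 535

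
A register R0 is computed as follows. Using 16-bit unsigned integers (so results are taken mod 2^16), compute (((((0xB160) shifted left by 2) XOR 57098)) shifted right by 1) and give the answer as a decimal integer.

3397

0xB160 = 1011000101100000
→ shifted left by 2 (mod 2^16) → 1100010110000000 = 50560
57098 = 1101111100001010
→ XOR → 0001101010001010 = 6794
→ shifted right by 1 → 0000110101000101 = 3397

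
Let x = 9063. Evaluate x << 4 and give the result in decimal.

145008

9063 = 000010001101100111
shift left by 4 → 100011011001110000 = 145008
(equivalently, 9063 × 2^4 = 9063 × 16)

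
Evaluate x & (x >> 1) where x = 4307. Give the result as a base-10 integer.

65

x = 1000011010011 = 4307
x>>1 = 0100001101001
AND  = 0000001000001 = 65
(x & (x >> 1) has a 1 wherever x has two consecutive 1 bits.)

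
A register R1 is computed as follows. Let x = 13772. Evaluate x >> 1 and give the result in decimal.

6886

13772 = 11010111001100
shift right by 1 → 01101011100110 = 6886
(equivalently, floor(13772 / 2))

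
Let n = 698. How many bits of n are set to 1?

6

698 = 1010111010
Count the 1s: 1 + 1 + 1 + 1 + 1 + 1 = 6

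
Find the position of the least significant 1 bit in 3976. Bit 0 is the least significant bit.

3

3976 = 111110001000
Trailing zeros: 3, so the lowest set bit is bit 3 (value 8).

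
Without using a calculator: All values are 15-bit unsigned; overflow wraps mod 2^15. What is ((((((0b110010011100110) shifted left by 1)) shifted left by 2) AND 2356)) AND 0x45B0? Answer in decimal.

304

0b110010011100110 = 110010011100110
→ shifted left by 1 (mod 2^15) → 100100111001100 = 18892
→ shifted left by 2 (mod 2^15) → 010011100110000 = 10032
2356 = 000100100110100
→ AND → 000000100110000 = 304
0x45B0 = 100010110110000
→ AND → 000000100110000 = 304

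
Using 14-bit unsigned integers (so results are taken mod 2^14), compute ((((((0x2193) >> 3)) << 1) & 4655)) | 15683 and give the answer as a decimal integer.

0x2193 = 10000110010011
→ >> 3 → 00010000110010 = 1074
→ << 1 (mod 2^14) → 00100001100100 = 2148
4655 = 01001000101111
→ & → 00000000100100 = 36
15683 = 11110101000011
→ | → 11110101100111 = 15719

15719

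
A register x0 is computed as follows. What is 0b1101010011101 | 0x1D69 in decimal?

a = 1101010011101
0x1D69 = 1110101101001
 OR → 1111111111101 = 8189

8189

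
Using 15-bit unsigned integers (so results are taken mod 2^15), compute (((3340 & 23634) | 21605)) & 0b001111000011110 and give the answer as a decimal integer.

3340 = 000110100001100
23634 = 101110001010010
→ & → 000110000000000 = 3072
21605 = 101010001100101
→ | → 101110001100101 = 23653
0b001111000011110 = 001111000011110
→ & → 001110000000100 = 7172

7172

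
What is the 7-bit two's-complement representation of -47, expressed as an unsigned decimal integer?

47 in 7 bits: 0101111
Invert: 1010000
Add 1:  1010001 = 81
(Check: 2^7 - 47 = 128 - 47 = 81.)

81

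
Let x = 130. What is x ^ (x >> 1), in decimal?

195

x = 10000010 = 130
x>>1 = 01000001
XOR  = 11000011 = 195
(x ^ (x >> 1) gives the standard binary-reflected Gray code of x.)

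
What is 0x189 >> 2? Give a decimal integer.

0x189 = 110001001
shift right by 2 → 001100010 = 98
(equivalently, floor(393 / 4))

98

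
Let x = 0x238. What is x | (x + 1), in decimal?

569

x = 1000111000 = 568
x + 1 = 1000111001
OR    = 1000111001 = 569
(x | (x + 1) sets the lowest cleared bit.)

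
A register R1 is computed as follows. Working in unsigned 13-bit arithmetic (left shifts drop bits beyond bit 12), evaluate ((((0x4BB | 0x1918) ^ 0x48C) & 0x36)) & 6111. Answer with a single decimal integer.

0x4BB = 0010010111011
0x1918 = 1100100011000
→ | → 1110110111011 = 7611
0x48C = 0010010001100
→ ^ → 1100100110111 = 6455
0x36 = 0000000110110
→ & → 0000000110110 = 54
6111 = 1011111011111
→ & → 0000000010110 = 22

22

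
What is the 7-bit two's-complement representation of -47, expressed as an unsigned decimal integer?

47 in 7 bits: 0101111
Invert: 1010000
Add 1:  1010001 = 81
(Check: 2^7 - 47 = 128 - 47 = 81.)

81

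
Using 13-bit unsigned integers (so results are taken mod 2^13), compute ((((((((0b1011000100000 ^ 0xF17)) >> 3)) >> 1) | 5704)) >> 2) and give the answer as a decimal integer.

1526

0b1011000100000 = 1011000100000
0xF17 = 0111100010111
→ ^ → 1100100110111 = 6455
→ >> 3 → 0001100100110 = 806
→ >> 1 → 0000110010011 = 403
5704 = 1011001001000
→ | → 1011111011011 = 6107
→ >> 2 → 0010111110110 = 1526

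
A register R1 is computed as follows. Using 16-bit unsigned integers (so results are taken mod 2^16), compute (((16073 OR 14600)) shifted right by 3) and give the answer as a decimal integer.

16073 = 0011111011001001
14600 = 0011100100001000
→ OR → 0011111111001001 = 16329
→ shifted right by 3 → 0000011111111001 = 2041

2041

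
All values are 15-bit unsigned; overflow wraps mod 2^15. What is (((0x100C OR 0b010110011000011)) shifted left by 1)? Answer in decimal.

0x100C = 001000000001100
0b010110011000011 = 010110011000011
→ OR → 011110011001111 = 15567
→ shifted left by 1 (mod 2^15) → 111100110011110 = 31134

31134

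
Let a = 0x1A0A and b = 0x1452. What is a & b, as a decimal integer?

0x1A0A = 1101000001010
0x1452 = 1010001010010
AND → 1000000000010 = 4098

4098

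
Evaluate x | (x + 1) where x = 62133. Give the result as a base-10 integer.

62135

x = 1111001010110101 = 62133
x + 1 = 1111001010110110
OR    = 1111001010110111 = 62135
(x | (x + 1) sets the lowest cleared bit.)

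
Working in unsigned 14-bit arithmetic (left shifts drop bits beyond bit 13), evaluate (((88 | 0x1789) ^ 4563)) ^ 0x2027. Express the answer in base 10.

9773

88 = 00000001011000
0x1789 = 01011110001001
→ | → 01011111011001 = 6105
4563 = 01000111010011
→ ^ → 00011000001010 = 1546
0x2027 = 10000000100111
→ ^ → 10011000101101 = 9773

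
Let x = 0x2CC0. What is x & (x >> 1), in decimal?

1088

x = 10110011000000 = 11456
x>>1 = 01011001100000
AND  = 00010001000000 = 1088
(x & (x >> 1) has a 1 wherever x has two consecutive 1 bits.)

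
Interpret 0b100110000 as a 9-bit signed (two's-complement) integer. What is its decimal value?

pattern = 100110000 (MSB is 1 ⇒ negative)
Invert: 011001111, add 1 → 011010000 = 208, so the value is -208.
(Equivalently: 304 - 2^9 = 304 - 512 = -208.)

-208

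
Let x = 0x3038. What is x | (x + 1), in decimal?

x = 11000000111000 = 12344
x + 1 = 11000000111001
OR    = 11000000111001 = 12345
(x | (x + 1) sets the lowest cleared bit.)

12345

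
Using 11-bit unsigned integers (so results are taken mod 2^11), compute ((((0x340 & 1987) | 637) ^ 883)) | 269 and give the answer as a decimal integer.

0x340 = 01101000000
1987 = 11111000011
→ & → 01101000000 = 832
637 = 01001111101
→ | → 01101111101 = 893
883 = 01101110011
→ ^ → 00000001110 = 14
269 = 00100001101
→ | → 00100001111 = 271

271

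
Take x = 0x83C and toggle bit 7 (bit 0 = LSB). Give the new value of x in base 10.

2236

x = 100000111100
bit 7 is currently 0; toggle it via x ^ (1 << 7) = x ^ 128
→ 100010111100 = 2236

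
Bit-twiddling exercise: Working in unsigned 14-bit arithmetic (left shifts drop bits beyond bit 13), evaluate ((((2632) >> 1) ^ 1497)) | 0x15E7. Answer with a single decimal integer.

2632 = 00101001001000
→ >> 1 → 00010100100100 = 1316
1497 = 00010111011001
→ ^ → 00000011111101 = 253
0x15E7 = 01010111100111
→ | → 01010111111111 = 5631

5631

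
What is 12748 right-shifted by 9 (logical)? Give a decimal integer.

12748 = 11000111001100
shift right by 9 → 00000000011000 = 24
(equivalently, floor(12748 / 512))

24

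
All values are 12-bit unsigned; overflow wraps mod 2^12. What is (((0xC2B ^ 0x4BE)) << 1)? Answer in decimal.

0xC2B = 110000101011
0x4BE = 010010111110
→ ^ → 100010010101 = 2197
→ << 1 (mod 2^12) → 000100101010 = 298

298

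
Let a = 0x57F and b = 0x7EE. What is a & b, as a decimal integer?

0x57F = 10101111111
0x7EE = 11111101110
AND → 10101101110 = 1390

1390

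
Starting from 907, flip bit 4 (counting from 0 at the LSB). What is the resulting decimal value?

923

x = 1110001011
bit 4 is currently 0; toggle it via x ^ (1 << 4) = x ^ 16
→ 1110011011 = 923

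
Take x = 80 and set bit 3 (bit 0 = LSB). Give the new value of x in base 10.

x = 0001010000
bit 3 is currently 0; set it via x | (1 << 3) = x | 8
→ 0001011000 = 88

88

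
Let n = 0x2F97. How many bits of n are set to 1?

0x2F97 = 10111110010111
Count the 1s: 1 + 1 + 1 + 1 + 1 + 1 + 1 + 1 + 1 + 1 = 10

10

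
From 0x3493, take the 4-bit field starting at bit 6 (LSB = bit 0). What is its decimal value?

2

v = 0011010010010011
Shift right by 6: 0011010010
Mask low 4 bits: 0010 = 2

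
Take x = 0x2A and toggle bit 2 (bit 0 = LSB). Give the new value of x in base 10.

x = 0000000000101010
bit 2 is currently 0; toggle it via x ^ (1 << 2) = x ^ 4
→ 0000000000101110 = 46

46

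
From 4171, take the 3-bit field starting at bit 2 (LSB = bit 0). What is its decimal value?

2

v = 01000001001011
Shift right by 2: 010000010010
Mask low 3 bits: 010 = 2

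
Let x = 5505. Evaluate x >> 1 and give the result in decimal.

5505 = 1010110000001
shift right by 1 → 0101011000000 = 2752
(equivalently, floor(5505 / 2))

2752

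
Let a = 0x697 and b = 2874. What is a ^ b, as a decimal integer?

0x697 = 011010010111
2874 = 101100111010
XOR → 110110101101 = 3501

3501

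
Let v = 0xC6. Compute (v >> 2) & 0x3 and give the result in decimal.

v = 11000110
Shift right by 2: 110001
Mask low 2 bits: 01 = 1

1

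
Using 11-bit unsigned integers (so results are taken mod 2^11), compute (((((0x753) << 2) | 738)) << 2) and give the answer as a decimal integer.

1976

0x753 = 11101010011
→ << 2 (mod 2^11) → 10101001100 = 1356
738 = 01011100010
→ | → 11111101110 = 2030
→ << 2 (mod 2^11) → 11110111000 = 1976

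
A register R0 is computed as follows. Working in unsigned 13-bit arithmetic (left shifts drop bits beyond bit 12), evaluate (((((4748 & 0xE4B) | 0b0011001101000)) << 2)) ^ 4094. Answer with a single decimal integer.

4748 = 1001010001100
0xE4B = 0111001001011
→ & → 0001000001000 = 520
0b0011001101000 = 0011001101000
→ | → 0011001101000 = 1640
→ << 2 (mod 2^13) → 1100110100000 = 6560
4094 = 0111111111110
→ ^ → 1011001011110 = 5726

5726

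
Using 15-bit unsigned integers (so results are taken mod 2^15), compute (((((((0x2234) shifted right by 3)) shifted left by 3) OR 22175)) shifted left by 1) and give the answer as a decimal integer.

28030

0x2234 = 010001000110100
→ shifted right by 3 → 000010001000110 = 1094
→ shifted left by 3 (mod 2^15) → 010001000110000 = 8752
22175 = 101011010011111
→ OR → 111011010111111 = 30399
→ shifted left by 1 (mod 2^15) → 110110101111110 = 28030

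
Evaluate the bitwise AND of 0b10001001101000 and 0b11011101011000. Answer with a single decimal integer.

a = 10001001101000
b = 11011101011000
AND → 10001001001000 = 8776

8776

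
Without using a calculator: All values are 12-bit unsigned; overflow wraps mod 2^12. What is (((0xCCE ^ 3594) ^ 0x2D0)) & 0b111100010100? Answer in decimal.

0xCCE = 110011001110
3594 = 111000001010
→ ^ → 001011000100 = 708
0x2D0 = 001011010000
→ ^ → 000000010100 = 20
0b111100010100 = 111100010100
→ & → 000000010100 = 20

20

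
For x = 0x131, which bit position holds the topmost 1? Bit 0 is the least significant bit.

0x131 = 100110001
The topmost 1 is at position 8 (since 2^8 = 256 ≤ 305 < 512).

8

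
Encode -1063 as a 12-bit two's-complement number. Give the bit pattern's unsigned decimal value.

1063 in 12 bits: 010000100111
Invert: 101111011000
Add 1:  101111011001 = 3033
(Check: 2^12 - 1063 = 4096 - 1063 = 3033.)

3033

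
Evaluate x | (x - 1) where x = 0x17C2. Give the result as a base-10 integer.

x = 1011111000010 = 6082
x - 1 = 1011111000001
OR    = 1011111000011 = 6083
(x | (x - 1) sets all bits below the lowest set bit.)

6083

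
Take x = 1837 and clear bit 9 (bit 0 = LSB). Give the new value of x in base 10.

x = 11100101101
bit 9 is currently 1; clear it via x & ~(1 << 9) = x & ~512
→ 10100101101 = 1325

1325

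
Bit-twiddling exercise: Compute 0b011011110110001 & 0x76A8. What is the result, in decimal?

13984

a = 011011110110001
0x76A8 = 111011010101000
AND → 011011010100000 = 13984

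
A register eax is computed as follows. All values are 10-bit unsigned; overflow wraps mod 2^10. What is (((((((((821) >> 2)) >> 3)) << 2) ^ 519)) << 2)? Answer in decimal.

396

821 = 1100110101
→ >> 2 → 0011001101 = 205
→ >> 3 → 0000011001 = 25
→ << 2 (mod 2^10) → 0001100100 = 100
519 = 1000000111
→ ^ → 1001100011 = 611
→ << 2 (mod 2^10) → 0110001100 = 396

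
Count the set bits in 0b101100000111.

n = 101100000111
Count the 1s: 1 + 1 + 1 + 1 + 1 + 1 = 6

6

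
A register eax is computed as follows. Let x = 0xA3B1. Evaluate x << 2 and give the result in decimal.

0xA3B1 = 001010001110110001
shift left by 2 → 101000111011000100 = 167620
(equivalently, 41905 × 2^2 = 41905 × 4)

167620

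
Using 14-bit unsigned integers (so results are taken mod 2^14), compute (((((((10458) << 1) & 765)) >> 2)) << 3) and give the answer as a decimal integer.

360

10458 = 10100011011010
→ << 1 (mod 2^14) → 01000110110100 = 4532
765 = 00001011111101
→ & → 00000010110100 = 180
→ >> 2 → 00000000101101 = 45
→ << 3 (mod 2^14) → 00000101101000 = 360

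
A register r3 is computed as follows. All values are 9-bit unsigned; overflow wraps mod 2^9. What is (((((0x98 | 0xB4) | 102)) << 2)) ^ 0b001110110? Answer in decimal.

0x98 = 010011000
0xB4 = 010110100
→ | → 010111100 = 188
102 = 001100110
→ | → 011111110 = 254
→ << 2 (mod 2^9) → 111111000 = 504
0b001110110 = 001110110
→ ^ → 110001110 = 398

398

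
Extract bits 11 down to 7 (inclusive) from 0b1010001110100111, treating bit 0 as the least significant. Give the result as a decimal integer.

v = 1010001110100111
Shift right by 7: 101000111
Mask low 5 bits: 00111 = 7

7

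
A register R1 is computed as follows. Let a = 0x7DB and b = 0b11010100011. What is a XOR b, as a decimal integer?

0x7DB = 11111011011
b = 11010100011
XOR → 00101111000 = 376

376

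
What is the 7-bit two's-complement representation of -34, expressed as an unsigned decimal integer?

34 in 7 bits: 0100010
Invert: 1011101
Add 1:  1011110 = 94
(Check: 2^7 - 34 = 128 - 34 = 94.)

94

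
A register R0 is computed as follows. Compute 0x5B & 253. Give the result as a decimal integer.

89

0x5B = 01011011
253 = 11111101
AND → 01011001 = 89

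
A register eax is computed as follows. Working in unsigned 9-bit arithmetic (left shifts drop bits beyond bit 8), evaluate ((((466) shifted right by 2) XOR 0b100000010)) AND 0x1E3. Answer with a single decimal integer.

354

466 = 111010010
→ shifted right by 2 → 001110100 = 116
0b100000010 = 100000010
→ XOR → 101110110 = 374
0x1E3 = 111100011
→ AND → 101100010 = 354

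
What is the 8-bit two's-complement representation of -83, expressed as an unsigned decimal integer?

83 in 8 bits: 01010011
Invert: 10101100
Add 1:  10101101 = 173
(Check: 2^8 - 83 = 256 - 83 = 173.)

173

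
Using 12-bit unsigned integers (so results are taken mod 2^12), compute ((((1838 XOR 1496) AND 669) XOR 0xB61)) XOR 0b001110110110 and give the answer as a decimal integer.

2627

1838 = 011100101110
1496 = 010111011000
→ XOR → 001011110110 = 758
669 = 001010011101
→ AND → 001010010100 = 660
0xB61 = 101101100001
→ XOR → 100111110101 = 2549
0b001110110110 = 001110110110
→ XOR → 101001000011 = 2627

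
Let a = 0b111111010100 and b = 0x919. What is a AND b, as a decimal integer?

2320

a = 111111010100
0x919 = 100100011001
AND → 100100010000 = 2320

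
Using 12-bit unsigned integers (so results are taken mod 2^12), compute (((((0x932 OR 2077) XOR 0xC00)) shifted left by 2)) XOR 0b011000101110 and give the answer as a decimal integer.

722

0x932 = 100100110010
2077 = 100000011101
→ OR → 100100111111 = 2367
0xC00 = 110000000000
→ XOR → 010100111111 = 1343
→ shifted left by 2 (mod 2^12) → 010011111100 = 1276
0b011000101110 = 011000101110
→ XOR → 001011010010 = 722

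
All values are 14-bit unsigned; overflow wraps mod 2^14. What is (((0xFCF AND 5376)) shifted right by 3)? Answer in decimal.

160

0xFCF = 00111111001111
5376 = 01010100000000
→ AND → 00010100000000 = 1280
→ shifted right by 3 → 00000010100000 = 160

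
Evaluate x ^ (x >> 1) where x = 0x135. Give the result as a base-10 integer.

x = 100110101 = 309
x>>1 = 010011010
XOR  = 110101111 = 431
(x ^ (x >> 1) gives the standard binary-reflected Gray code of x.)

431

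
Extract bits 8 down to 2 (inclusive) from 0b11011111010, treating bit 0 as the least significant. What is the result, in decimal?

62

v = 11011111010
Shift right by 2: 110111110
Mask low 7 bits: 0111110 = 62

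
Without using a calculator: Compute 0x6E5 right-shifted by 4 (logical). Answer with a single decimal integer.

0x6E5 = 11011100101
shift right by 4 → 00001101110 = 110
(equivalently, floor(1765 / 16))

110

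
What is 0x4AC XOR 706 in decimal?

1646

0x4AC = 10010101100
706 = 01011000010
XOR → 11001101110 = 1646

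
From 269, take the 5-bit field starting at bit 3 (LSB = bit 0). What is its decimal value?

v = 0100001101
Shift right by 3: 0100001
Mask low 5 bits: 00001 = 1

1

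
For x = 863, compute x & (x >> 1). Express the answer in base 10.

271

x = 1101011111 = 863
x>>1 = 0110101111
AND  = 0100001111 = 271
(x & (x >> 1) has a 1 wherever x has two consecutive 1 bits.)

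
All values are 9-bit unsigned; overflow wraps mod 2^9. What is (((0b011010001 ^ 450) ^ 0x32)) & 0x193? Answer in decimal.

0b011010001 = 011010001
450 = 111000010
→ ^ → 100010011 = 275
0x32 = 000110010
→ ^ → 100100001 = 289
0x193 = 110010011
→ & → 100000001 = 257

257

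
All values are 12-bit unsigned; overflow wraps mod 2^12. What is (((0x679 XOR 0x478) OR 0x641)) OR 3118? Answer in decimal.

0x679 = 011001111001
0x478 = 010001111000
→ XOR → 001000000001 = 513
0x641 = 011001000001
→ OR → 011001000001 = 1601
3118 = 110000101110
→ OR → 111001101111 = 3695

3695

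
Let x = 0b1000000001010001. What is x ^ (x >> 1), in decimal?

x = 1000000001010001 = 32849
x>>1 = 0100000000101000
XOR  = 1100000001111001 = 49273
(x ^ (x >> 1) gives the standard binary-reflected Gray code of x.)

49273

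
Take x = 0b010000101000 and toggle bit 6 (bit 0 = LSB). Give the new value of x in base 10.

1128

x = 010000101000
bit 6 is currently 0; toggle it via x ^ (1 << 6) = x ^ 64
→ 010001101000 = 1128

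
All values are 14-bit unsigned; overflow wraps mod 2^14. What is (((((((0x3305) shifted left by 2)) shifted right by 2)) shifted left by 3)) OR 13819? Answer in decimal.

15867

0x3305 = 11001100000101
→ shifted left by 2 (mod 2^14) → 00110000010100 = 3092
→ shifted right by 2 → 00001100000101 = 773
→ shifted left by 3 (mod 2^14) → 01100000101000 = 6184
13819 = 11010111111011
→ OR → 11110111111011 = 15867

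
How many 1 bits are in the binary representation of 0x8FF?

0x8FF = 100011111111
Count the 1s: 1 + 1 + 1 + 1 + 1 + 1 + 1 + 1 + 1 = 9

9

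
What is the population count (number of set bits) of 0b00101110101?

6

n = 101110101
Count the 1s: 1 + 1 + 1 + 1 + 1 + 1 = 6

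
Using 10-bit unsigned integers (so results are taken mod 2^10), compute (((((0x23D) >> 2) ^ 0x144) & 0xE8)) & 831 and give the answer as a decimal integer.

0x23D = 1000111101
→ >> 2 → 0010001111 = 143
0x144 = 0101000100
→ ^ → 0111001011 = 459
0xE8 = 0011101000
→ & → 0011001000 = 200
831 = 1100111111
→ & → 0000001000 = 8

8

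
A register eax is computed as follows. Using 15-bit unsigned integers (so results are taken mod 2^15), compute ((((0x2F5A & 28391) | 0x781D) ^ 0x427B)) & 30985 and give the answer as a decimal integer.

0x2F5A = 010111101011010
28391 = 110111011100111
→ & → 010111001000010 = 11842
0x781D = 111100000011101
→ | → 111111001011111 = 32351
0x427B = 100001001111011
→ ^ → 011110000100100 = 15396
30985 = 111100100001001
→ & → 011100000000000 = 14336

14336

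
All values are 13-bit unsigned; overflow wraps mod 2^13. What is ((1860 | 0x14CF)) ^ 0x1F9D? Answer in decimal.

1860 = 0011101000100
0x14CF = 1010011001111
→ | → 1011111001111 = 6095
0x1F9D = 1111110011101
→ ^ → 0100001010010 = 2130

2130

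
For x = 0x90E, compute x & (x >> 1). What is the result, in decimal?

6

x = 100100001110 = 2318
x>>1 = 010010000111
AND  = 000000000110 = 6
(x & (x >> 1) has a 1 wherever x has two consecutive 1 bits.)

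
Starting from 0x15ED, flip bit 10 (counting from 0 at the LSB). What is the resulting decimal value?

4589

x = 001010111101101
bit 10 is currently 1; toggle it via x ^ (1 << 10) = x ^ 1024
→ 001000111101101 = 4589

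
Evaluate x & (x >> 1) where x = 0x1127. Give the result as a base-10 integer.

x = 1000100100111 = 4391
x>>1 = 0100010010011
AND  = 0000000000011 = 3
(x & (x >> 1) has a 1 wherever x has two consecutive 1 bits.)

3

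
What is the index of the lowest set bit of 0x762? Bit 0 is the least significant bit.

1

0x762 = 11101100010
Trailing zeros: 1, so the lowest set bit is bit 1 (value 2).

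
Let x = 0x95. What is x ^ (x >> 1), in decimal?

x = 10010101 = 149
x>>1 = 01001010
XOR  = 11011111 = 223
(x ^ (x >> 1) gives the standard binary-reflected Gray code of x.)

223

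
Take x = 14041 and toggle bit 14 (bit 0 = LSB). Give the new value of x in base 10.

30425

x = 011011011011001
bit 14 is currently 0; toggle it via x ^ (1 << 14) = x ^ 16384
→ 111011011011001 = 30425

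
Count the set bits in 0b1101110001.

n = 1101110001
Count the 1s: 1 + 1 + 1 + 1 + 1 + 1 = 6

6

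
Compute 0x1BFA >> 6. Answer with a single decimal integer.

0x1BFA = 1101111111010
shift right by 6 → 0000001101111 = 111
(equivalently, floor(7162 / 64))

111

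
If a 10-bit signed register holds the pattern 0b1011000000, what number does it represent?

pattern = 1011000000 (MSB is 1 ⇒ negative)
Invert: 0100111111, add 1 → 0101000000 = 320, so the value is -320.
(Equivalently: 704 - 2^10 = 704 - 1024 = -320.)

-320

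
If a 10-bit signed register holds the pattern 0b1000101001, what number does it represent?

-471

pattern = 1000101001 (MSB is 1 ⇒ negative)
Invert: 0111010110, add 1 → 0111010111 = 471, so the value is -471.
(Equivalently: 553 - 2^10 = 553 - 1024 = -471.)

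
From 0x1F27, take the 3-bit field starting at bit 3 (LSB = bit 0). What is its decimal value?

v = 01111100100111
Shift right by 3: 01111100100
Mask low 3 bits: 100 = 4

4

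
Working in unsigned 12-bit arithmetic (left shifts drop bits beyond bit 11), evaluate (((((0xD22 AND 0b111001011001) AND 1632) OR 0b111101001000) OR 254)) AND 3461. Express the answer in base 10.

3460

0xD22 = 110100100010
0b111001011001 = 111001011001
→ AND → 110000000000 = 3072
1632 = 011001100000
→ AND → 010000000000 = 1024
0b111101001000 = 111101001000
→ OR → 111101001000 = 3912
254 = 000011111110
→ OR → 111111111110 = 4094
3461 = 110110000101
→ AND → 110110000100 = 3460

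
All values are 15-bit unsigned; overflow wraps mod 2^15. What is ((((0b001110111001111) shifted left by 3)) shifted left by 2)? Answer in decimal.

14816

0b001110111001111 = 001110111001111
→ shifted left by 3 (mod 2^15) → 110111001111000 = 28280
→ shifted left by 2 (mod 2^15) → 011100111100000 = 14816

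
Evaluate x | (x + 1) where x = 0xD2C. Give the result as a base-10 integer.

x = 110100101100 = 3372
x + 1 = 110100101101
OR    = 110100101101 = 3373
(x | (x + 1) sets the lowest cleared bit.)

3373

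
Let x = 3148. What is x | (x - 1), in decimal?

x = 110001001100 = 3148
x - 1 = 110001001011
OR    = 110001001111 = 3151
(x | (x - 1) sets all bits below the lowest set bit.)

3151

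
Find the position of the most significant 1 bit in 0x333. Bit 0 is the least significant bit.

9

0x333 = 1100110011
The topmost 1 is at position 9 (since 2^9 = 512 ≤ 819 < 1024).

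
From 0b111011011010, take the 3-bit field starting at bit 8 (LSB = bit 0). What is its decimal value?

v = 111011011010
Shift right by 8: 1110
Mask low 3 bits: 110 = 6

6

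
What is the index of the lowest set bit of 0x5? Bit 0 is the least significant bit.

0

0x5 = 101
Trailing zeros: 0, so the lowest set bit is bit 0 (value 1).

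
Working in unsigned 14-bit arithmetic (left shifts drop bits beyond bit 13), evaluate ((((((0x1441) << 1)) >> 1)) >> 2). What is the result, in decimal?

0x1441 = 01010001000001
→ << 1 (mod 2^14) → 10100010000010 = 10370
→ >> 1 → 01010001000001 = 5185
→ >> 2 → 00010100010000 = 1296

1296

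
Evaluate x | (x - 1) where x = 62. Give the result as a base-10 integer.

x = 111110 = 62
x - 1 = 111101
OR    = 111111 = 63
(x | (x - 1) sets all bits below the lowest set bit.)

63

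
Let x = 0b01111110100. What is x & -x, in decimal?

4

x = 1111110100 = 1012
-x (two's complement) = …0000001100
AND   = 0000000100 = 4
(x & -x isolates the lowest set bit of x.)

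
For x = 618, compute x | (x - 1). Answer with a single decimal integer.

619

x = 1001101010 = 618
x - 1 = 1001101001
OR    = 1001101011 = 619
(x | (x - 1) sets all bits below the lowest set bit.)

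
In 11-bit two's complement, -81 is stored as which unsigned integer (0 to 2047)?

81 in 11 bits: 00001010001
Invert: 11110101110
Add 1:  11110101111 = 1967
(Check: 2^11 - 81 = 2048 - 81 = 1967.)

1967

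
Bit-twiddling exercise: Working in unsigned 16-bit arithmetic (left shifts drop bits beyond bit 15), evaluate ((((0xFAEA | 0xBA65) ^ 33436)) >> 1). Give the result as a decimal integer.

0xFAEA = 1111101011101010
0xBA65 = 1011101001100101
→ | → 1111101011101111 = 64239
33436 = 1000001010011100
→ ^ → 0111100001110011 = 30835
→ >> 1 → 0011110000111001 = 15417

15417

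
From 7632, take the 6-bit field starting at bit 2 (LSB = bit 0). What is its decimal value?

52

v = 1110111010000
Shift right by 2: 11101110100
Mask low 6 bits: 110100 = 52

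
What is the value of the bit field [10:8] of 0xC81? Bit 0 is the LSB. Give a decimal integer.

v = 0110010000001
Shift right by 8: 01100
Mask low 3 bits: 100 = 4

4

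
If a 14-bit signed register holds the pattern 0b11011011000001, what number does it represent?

-2367

pattern = 11011011000001 (MSB is 1 ⇒ negative)
Invert: 00100100111110, add 1 → 00100100111111 = 2367, so the value is -2367.
(Equivalently: 14017 - 2^14 = 14017 - 16384 = -2367.)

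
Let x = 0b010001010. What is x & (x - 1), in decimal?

x = 10001010 = 138
x - 1 = 10001001
AND   = 10001000 = 136
(x & (x - 1) clears the lowest set bit of x.)

136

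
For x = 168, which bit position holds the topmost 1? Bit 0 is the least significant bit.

7

168 = 10101000
The topmost 1 is at position 7 (since 2^7 = 128 ≤ 168 < 256).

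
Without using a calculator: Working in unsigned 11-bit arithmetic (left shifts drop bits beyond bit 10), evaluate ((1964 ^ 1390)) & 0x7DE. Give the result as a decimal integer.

1964 = 11110101100
1390 = 10101101110
→ ^ → 01011000010 = 706
0x7DE = 11111011110
→ & → 01011000010 = 706

706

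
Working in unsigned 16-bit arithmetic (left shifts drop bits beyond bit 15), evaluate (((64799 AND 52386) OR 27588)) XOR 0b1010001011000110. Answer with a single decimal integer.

19712

64799 = 1111110100011111
52386 = 1100110010100010
→ AND → 1100110000000010 = 52226
27588 = 0110101111000100
→ OR → 1110111111000110 = 61382
0b1010001011000110 = 1010001011000110
→ XOR → 0100110100000000 = 19712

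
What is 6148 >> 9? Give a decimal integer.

12

6148 = 1100000000100
shift right by 9 → 0000000001100 = 12
(equivalently, floor(6148 / 512))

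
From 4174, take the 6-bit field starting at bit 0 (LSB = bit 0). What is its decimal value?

14

v = 1000001001110
Shift right by 0: 1000001001110
Mask low 6 bits: 001110 = 14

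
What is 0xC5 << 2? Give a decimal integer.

788

0xC5 = 0011000101
shift left by 2 → 1100010100 = 788
(equivalently, 197 × 2^2 = 197 × 4)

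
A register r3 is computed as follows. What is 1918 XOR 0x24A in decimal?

1918 = 11101111110
0x24A = 01001001010
XOR → 10100110100 = 1332

1332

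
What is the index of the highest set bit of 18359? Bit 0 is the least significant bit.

14

18359 = 100011110110111
The topmost 1 is at position 14 (since 2^14 = 16384 ≤ 18359 < 32768).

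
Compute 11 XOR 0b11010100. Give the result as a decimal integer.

223

11 = 00001011
b = 11010100
XOR → 11011111 = 223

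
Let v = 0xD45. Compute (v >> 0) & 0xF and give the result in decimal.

v = 000110101000101
Shift right by 0: 000110101000101
Mask low 4 bits: 0101 = 5

5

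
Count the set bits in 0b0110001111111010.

n = 110001111111010
Count the 1s: 1 + 1 + 1 + 1 + 1 + 1 + 1 + 1 + 1 + 1 = 10

10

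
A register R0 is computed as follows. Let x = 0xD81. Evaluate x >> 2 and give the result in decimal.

864

0xD81 = 110110000001
shift right by 2 → 001101100000 = 864
(equivalently, floor(3457 / 4))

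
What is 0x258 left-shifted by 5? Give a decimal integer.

19200

0x258 = 000001001011000
shift left by 5 → 100101100000000 = 19200
(equivalently, 600 × 2^5 = 600 × 32)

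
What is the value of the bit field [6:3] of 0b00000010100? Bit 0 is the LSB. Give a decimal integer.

v = 00000010100
Shift right by 3: 00000010
Mask low 4 bits: 0010 = 2

2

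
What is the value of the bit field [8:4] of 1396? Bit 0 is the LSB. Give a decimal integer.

23

v = 10101110100
Shift right by 4: 1010111
Mask low 5 bits: 10111 = 23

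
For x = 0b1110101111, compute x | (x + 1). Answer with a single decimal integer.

x = 1110101111 = 943
x + 1 = 1110110000
OR    = 1110111111 = 959
(x | (x + 1) sets the lowest cleared bit.)

959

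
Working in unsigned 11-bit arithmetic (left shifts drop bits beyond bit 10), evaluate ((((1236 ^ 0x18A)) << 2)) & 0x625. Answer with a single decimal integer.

1056

1236 = 10011010100
0x18A = 00110001010
→ ^ → 10101011110 = 1374
→ << 2 (mod 2^11) → 10101111000 = 1400
0x625 = 11000100101
→ & → 10000100000 = 1056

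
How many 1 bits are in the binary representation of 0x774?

0x774 = 11101110100
Count the 1s: 1 + 1 + 1 + 1 + 1 + 1 + 1 = 7

7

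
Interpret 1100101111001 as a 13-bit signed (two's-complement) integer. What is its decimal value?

-1671

pattern = 1100101111001 (MSB is 1 ⇒ negative)
Invert: 0011010000110, add 1 → 0011010000111 = 1671, so the value is -1671.
(Equivalently: 6521 - 2^13 = 6521 - 8192 = -1671.)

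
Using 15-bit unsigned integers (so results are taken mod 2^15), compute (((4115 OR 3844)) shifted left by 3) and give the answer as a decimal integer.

30904

4115 = 001000000010011
3844 = 000111100000100
→ OR → 001111100010111 = 7959
→ shifted left by 3 (mod 2^15) → 111100010111000 = 30904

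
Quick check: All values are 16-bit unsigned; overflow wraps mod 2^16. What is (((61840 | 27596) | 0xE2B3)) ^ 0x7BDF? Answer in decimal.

61840 = 1111000110010000
27596 = 0110101111001100
→ | → 1111101111011100 = 64476
0xE2B3 = 1110001010110011
→ | → 1111101111111111 = 64511
0x7BDF = 0111101111011111
→ ^ → 1000000000100000 = 32800

32800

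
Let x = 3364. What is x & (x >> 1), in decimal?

1024

x = 110100100100 = 3364
x>>1 = 011010010010
AND  = 010000000000 = 1024
(x & (x >> 1) has a 1 wherever x has two consecutive 1 bits.)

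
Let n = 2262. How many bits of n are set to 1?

2262 = 100011010110
Count the 1s: 1 + 1 + 1 + 1 + 1 + 1 = 6

6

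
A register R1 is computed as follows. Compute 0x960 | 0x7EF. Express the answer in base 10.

0x960 = 100101100000
0x7EF = 011111101111
 OR → 111111101111 = 4079

4079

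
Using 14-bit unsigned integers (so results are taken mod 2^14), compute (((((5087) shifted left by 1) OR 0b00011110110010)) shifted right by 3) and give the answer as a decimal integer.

1271

5087 = 01001111011111
→ shifted left by 1 (mod 2^14) → 10011110111110 = 10174
0b00011110110010 = 00011110110010
→ OR → 10011110111110 = 10174
→ shifted right by 3 → 00010011110111 = 1271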